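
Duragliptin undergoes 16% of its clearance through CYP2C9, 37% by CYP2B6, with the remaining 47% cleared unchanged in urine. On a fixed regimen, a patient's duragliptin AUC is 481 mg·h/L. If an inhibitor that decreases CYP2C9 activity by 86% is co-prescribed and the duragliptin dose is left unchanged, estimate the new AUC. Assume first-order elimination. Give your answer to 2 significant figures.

The CYP2C9 pathway (16% of clearance) drops to 0.14× activity: 0.16 × 0.14 = 0.0224.
CYP2B6 (37%) and the residual 47% are unaffected.
Relative clearance = 0.0224 + 0.37 + 0.47 = 0.8624.
AUC ∝ 1/CL, so new value = 481 / 0.8624 = 5.6 × 10² mg·h/L.

5.6 × 10² mg·h/L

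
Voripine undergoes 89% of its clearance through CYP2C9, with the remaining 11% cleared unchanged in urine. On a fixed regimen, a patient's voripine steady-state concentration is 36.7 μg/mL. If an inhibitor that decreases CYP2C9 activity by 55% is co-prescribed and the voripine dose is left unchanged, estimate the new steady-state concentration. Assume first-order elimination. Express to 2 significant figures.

72 μg/mL

The CYP2C9 pathway (89% of clearance) is reduced to 0.45× activity: 0.89 × 0.45 = 0.4005.
Non-CYP routes (11%) are unchanged.
New clearance relative to baseline: 0.4005 + 0.11 = 0.5105.
New steady-state concentration = baseline ÷ relative clearance = 36.7 / 0.5105 = 72 μg/mL.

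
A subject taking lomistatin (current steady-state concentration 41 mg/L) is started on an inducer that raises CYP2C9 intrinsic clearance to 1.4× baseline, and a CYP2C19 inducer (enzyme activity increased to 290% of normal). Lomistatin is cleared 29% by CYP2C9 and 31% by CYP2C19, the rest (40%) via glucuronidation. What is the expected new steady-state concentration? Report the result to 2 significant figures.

CYP2C9: 0.29 × 1.4 = 0.406
CYP2C19: 0.31 × 2.9 = 0.899
Other: 0.4 (unchanged)
New clearance relative to baseline: 0.406 + 0.899 + 0.4 = 1.705.
Dividing the baseline by the relative clearance: 41 / 1.705 = 24 mg/L.

24 mg/L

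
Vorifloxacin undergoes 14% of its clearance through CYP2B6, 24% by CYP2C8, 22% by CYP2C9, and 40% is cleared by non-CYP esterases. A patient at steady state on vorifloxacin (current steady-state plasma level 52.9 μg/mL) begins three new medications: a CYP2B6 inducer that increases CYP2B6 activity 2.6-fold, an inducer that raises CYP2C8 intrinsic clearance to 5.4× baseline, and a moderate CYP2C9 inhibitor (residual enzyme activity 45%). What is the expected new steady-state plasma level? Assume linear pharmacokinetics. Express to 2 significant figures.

The CYP2B6 pathway (14% of clearance) rises to 2.6× activity: 0.14 × 2.6 = 0.364.
The CYP2C8 pathway (24% of clearance) is boosted to 5.4× activity: 0.24 × 5.4 = 1.296.
The CYP2C9 pathway (22% of clearance) drops to 0.45× activity: 0.22 × 0.45 = 0.099.
The remaining 40% of clearance is unaffected.
New clearance relative to baseline: 0.364 + 1.296 + 0.099 + 0.4 = 2.159.
Dividing the baseline by the relative clearance: 52.9 / 2.159 = 25 μg/mL.

25 μg/mL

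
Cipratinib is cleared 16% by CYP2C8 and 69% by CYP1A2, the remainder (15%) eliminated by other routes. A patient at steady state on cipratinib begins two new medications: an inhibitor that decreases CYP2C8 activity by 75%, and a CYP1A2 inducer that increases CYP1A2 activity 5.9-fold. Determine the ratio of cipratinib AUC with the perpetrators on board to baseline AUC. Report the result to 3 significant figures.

CYP2C8: 0.16 × 0.25 = 0.04
CYP1A2: 0.69 × 5.9 = 4.071
Other: 0.15 (unchanged)
CL_new/CL_old = 0.04 + 4.071 + 0.15 = 4.261.
AUC ∝ 1/CL: fold-change = 1 / 4.261 = 0.235.

0.235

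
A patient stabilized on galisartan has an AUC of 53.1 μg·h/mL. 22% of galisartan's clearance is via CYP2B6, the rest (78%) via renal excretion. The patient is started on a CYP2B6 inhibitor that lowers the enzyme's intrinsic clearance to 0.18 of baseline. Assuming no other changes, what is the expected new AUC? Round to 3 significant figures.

The CYP2B6 pathway (22% of clearance) drops to 0.18× activity: 0.22 × 0.18 = 0.0396.
Non-CYP routes (78%) are unchanged.
CL_new/CL_old = 0.0396 + 0.78 = 0.8196.
AUC ∝ 1/CL, so new value = 53.1 / 0.8196 = 64.8 μg·h/mL.

64.8 μg·h/mL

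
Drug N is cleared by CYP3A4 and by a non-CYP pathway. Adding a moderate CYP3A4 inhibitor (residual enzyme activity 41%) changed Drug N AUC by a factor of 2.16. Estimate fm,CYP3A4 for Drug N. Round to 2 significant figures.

0.91

CL'/CL = 1 / 2.16 = 0.463
0.41·fm + (1 − fm) = 0.463
fm = (0.463 − 1) / (0.41 − 1) = 0.91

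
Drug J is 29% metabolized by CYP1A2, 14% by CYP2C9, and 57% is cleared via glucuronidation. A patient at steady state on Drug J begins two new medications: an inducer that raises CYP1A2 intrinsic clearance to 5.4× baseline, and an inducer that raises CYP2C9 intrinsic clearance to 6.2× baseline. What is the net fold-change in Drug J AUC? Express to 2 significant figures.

0.33

The CYP1A2 pathway (29% of clearance) increases to 5.4× activity: 0.29 × 5.4 = 1.566.
The CYP2C9 pathway (14% of clearance) rises to 6.2× activity: 0.14 × 6.2 = 0.868.
The remaining 57% of clearance is unaffected.
Relative clearance = 1.566 + 0.868 + 0.57 = 3.004.
Because AUC varies inversely with clearance, the combined effect is 1 / 3.004 = 0.33.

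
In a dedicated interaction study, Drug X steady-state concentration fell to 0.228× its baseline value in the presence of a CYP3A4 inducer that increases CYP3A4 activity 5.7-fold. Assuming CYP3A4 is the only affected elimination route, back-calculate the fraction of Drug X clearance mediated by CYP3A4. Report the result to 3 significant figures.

0.720

Write x for the fraction cleared via CYP3A4. The observed steady-state concentration change means clearance rose to 1/0.228 = 4.386 of baseline.
Setting x·5.7 + (1 − x) = 4.386 and solving: x = (4.386 − 1)/(5.7 − 1) = 0.720.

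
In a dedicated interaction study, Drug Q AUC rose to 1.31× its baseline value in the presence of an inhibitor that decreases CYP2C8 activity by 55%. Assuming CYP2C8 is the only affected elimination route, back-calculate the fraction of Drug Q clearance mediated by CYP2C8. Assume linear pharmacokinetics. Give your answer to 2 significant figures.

0.43

Call the CYP2C8 fraction fm. After the interaction, CL_new/CL_old = fm × 0.45 + (1 − fm).
AUC ratio = 1 / (new CL fraction), so new CL fraction = 1 / 1.31 = 0.7634.
fm × 0.45 + 1 − fm = 0.7634  ⇒  fm × (0.45 − 1) = −0.2366  ⇒  fm = 0.43.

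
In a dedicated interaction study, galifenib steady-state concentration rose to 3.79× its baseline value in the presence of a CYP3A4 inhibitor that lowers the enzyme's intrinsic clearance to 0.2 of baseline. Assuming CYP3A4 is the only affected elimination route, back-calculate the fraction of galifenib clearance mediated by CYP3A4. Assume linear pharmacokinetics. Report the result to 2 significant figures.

0.92

Let x = fm,CYP3A4. Because steady-state concentration ∝ 1/CL, relative clearance fell to 1/3.79 = 0.2639.
Setting x·0.2 + (1 − x) = 0.2639 and solving: x = (0.2639 − 1)/(0.2 − 1) = 0.92.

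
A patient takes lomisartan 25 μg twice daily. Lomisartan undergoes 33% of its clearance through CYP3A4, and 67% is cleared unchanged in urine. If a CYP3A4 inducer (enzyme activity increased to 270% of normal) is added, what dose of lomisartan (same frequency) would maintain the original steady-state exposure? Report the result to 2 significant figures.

CYP3A4: 0.33 × 2.7 = 0.891
Other: 0.67 (unchanged)
CL_new/CL_old = 0.891 + 0.67 = 1.561.
To maintain the same steady-state level, dose must scale with clearance: new dose = 25 × 1.561 = 39 μg.

39 μg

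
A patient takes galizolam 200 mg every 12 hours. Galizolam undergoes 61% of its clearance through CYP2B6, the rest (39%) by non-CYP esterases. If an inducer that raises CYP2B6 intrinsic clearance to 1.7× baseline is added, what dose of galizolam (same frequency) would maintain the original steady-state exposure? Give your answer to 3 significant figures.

285 mg

The CYP2B6 pathway (61% of clearance) is boosted to 1.7× activity: 0.61 × 1.7 = 1.037.
Non-CYP routes (39%) are unchanged.
New clearance relative to baseline: 1.037 + 0.39 = 1.427.
Exposure is unchanged when dose changes in proportion to clearance. New dose = 200 mg × 1.427 = 285 mg.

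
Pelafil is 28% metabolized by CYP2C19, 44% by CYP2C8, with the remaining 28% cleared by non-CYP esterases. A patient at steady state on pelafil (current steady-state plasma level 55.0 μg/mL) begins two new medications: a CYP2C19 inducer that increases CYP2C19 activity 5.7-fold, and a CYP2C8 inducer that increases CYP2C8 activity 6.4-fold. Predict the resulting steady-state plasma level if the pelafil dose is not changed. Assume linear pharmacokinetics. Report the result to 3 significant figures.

11.7 μg/mL

The CYP2C19 pathway (28% of clearance) increases to 5.7× activity: 0.28 × 5.7 = 1.596.
The CYP2C8 pathway (44% of clearance) is boosted to 6.4× activity: 0.44 × 6.4 = 2.816.
Non-CYP routes (28%) are unchanged.
CL_new/CL_old = 1.596 + 2.816 + 0.28 = 4.692.
Dividing the baseline by the relative clearance: 55.0 / 4.692 = 11.7 μg/mL.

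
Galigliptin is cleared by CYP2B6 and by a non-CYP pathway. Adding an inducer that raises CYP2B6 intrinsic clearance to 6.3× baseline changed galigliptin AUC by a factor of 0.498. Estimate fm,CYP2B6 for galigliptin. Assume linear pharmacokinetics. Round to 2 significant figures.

CL'/CL = 1 / 0.498 = 2.008
6.3·fm + (1 − fm) = 2.008
fm = (2.008 − 1) / (6.3 − 1) = 0.19

0.19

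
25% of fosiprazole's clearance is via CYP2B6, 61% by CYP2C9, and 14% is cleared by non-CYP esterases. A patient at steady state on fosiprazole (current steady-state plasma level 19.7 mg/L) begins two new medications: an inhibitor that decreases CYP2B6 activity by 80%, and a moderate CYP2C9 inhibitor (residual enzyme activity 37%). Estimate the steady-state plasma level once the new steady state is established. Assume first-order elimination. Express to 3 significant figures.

47.4 mg/L

The CYP2B6 pathway (25% of clearance) drops to 0.2× activity: 0.25 × 0.2 = 0.05.
The CYP2C9 pathway (61% of clearance) falls to 0.37× activity: 0.61 × 0.37 = 0.2257.
The remaining 14% of clearance is unaffected.
New clearance relative to baseline: 0.05 + 0.2257 + 0.14 = 0.4157.
Dividing the baseline by the relative clearance: 19.7 / 0.4157 = 47.4 mg/L.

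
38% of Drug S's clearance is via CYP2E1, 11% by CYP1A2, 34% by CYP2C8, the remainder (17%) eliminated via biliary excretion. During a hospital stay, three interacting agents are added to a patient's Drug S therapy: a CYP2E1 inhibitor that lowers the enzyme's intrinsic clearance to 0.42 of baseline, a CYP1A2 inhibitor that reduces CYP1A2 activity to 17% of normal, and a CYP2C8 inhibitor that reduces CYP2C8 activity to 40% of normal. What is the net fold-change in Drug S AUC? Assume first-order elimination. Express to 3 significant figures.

The CYP2E1 pathway (38% of clearance) drops to 0.42× activity: 0.38 × 0.42 = 0.1596.
The CYP1A2 pathway (11% of clearance) is reduced to 0.17× activity: 0.11 × 0.17 = 0.0187.
The CYP2C8 pathway (34% of clearance) falls to 0.4× activity: 0.34 × 0.4 = 0.136.
Non-CYP routes (17%) are unchanged.
New clearance relative to baseline: 0.1596 + 0.0187 + 0.136 + 0.17 = 0.4843.
Net AUC ratio = 1 / 0.4843 = 2.06.

2.06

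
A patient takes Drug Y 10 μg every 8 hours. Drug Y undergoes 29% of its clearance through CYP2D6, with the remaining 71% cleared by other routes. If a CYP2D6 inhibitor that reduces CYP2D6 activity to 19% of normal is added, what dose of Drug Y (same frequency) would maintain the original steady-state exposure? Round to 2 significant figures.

7.7 μg

The CYP2D6 pathway (29% of clearance) falls to 0.19× activity: 0.29 × 0.19 = 0.0551.
The remaining 71% of clearance is unaffected.
CL_new/CL_old = 0.0551 + 0.71 = 0.7651.
To maintain the same steady-state level, dose must scale with clearance: new dose = 10 × 0.7651 = 7.7 μg.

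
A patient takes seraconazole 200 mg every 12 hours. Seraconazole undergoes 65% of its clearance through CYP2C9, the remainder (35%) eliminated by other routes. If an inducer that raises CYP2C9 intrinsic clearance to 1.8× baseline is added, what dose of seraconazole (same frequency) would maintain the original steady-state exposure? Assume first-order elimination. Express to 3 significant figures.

304 mg

The CYP2C9 pathway (65% of clearance) rises to 1.8× activity: 0.65 × 1.8 = 1.17.
The remaining 35% of clearance is unaffected.
New clearance relative to baseline: 1.17 + 0.35 = 1.52.
To maintain the same steady-state level, dose must scale with clearance: new dose = 200 × 1.52 = 304 mg.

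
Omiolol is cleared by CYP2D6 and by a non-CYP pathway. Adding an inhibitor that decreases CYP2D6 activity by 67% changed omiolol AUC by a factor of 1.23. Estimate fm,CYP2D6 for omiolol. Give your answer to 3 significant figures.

0.279

Let fm be the CYP2D6 fraction. New clearance relative to baseline = fm × 0.33 + (1 − fm).
AUC ratio = 1 / (new CL fraction), so new CL fraction = 1 / 1.23 = 0.813.
fm × 0.33 + 1 − fm = 0.813  ⇒  fm × (0.33 − 1) = −0.187  ⇒  fm = 0.279.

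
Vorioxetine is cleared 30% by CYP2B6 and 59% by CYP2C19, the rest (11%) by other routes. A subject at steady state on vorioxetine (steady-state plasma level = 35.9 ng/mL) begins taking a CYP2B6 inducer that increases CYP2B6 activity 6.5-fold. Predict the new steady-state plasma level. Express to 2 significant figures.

14 ng/mL

The CYP2B6 pathway (30% of clearance) is boosted to 6.5× activity: 0.3 × 6.5 = 1.95.
CYP2C19 (59%) and the residual 11% are unaffected.
CL_new/CL_old = 1.95 + 0.59 + 0.11 = 2.65.
New steady-state plasma level = baseline ÷ relative clearance = 35.9 / 2.65 = 14 ng/mL.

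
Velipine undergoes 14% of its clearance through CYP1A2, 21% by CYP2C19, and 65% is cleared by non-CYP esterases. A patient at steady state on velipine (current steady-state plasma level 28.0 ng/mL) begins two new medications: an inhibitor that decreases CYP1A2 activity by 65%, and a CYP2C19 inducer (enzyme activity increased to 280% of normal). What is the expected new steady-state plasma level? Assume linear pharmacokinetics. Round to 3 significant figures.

CYP1A2: 0.14 × 0.35 = 0.049
CYP2C19: 0.21 × 2.8 = 0.588
Other: 0.65 (unchanged)
New clearance relative to baseline: 0.049 + 0.588 + 0.65 = 1.287.
New steady-state plasma level = 28.0 / 1.287 = 21.8 ng/mL (concentration scales inversely with clearance).

21.8 ng/mL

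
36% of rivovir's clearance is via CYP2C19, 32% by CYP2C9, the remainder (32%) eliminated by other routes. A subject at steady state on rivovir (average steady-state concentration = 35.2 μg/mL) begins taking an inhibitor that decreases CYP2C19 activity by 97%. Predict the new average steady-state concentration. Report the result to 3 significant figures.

54.1 μg/mL

CYP2C19: 0.36 × 0.03 = 0.0108
CYP2C9: 0.32 (unchanged)
Other: 0.32 (unchanged)
Relative clearance = 0.0108 + 0.32 + 0.32 = 0.6508.
With dosing unchanged, average steady-state concentration scales as 1/CL: 35.2 / 0.6508 = 54.1 μg/mL.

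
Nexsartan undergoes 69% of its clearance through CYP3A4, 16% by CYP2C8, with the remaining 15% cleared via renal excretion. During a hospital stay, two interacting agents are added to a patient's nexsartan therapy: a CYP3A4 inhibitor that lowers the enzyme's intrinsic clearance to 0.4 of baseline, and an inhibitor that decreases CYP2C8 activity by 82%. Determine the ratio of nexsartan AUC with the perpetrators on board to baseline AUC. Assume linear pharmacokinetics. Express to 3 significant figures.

The CYP3A4 pathway (69% of clearance) falls to 0.4× activity: 0.69 × 0.4 = 0.276.
The CYP2C8 pathway (16% of clearance) falls to 0.18× activity: 0.16 × 0.18 = 0.0288.
The remaining 15% of clearance is unaffected.
New clearance relative to baseline: 0.276 + 0.0288 + 0.15 = 0.4548.
Net AUC ratio = 1 / 0.4548 = 2.20.

2.20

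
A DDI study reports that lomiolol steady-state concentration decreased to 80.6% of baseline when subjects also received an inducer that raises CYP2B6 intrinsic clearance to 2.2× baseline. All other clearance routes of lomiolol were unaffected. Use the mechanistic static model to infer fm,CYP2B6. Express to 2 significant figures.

0.20

CL'/CL = 1 / 0.806 = 1.241
2.2·fm + (1 − fm) = 1.241
fm = (1.241 − 1) / (2.2 − 1) = 0.20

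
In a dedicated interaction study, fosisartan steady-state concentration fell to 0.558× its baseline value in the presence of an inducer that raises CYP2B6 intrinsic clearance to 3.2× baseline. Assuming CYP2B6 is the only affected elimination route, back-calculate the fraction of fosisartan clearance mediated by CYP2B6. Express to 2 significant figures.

CL'/CL = 1 / 0.558 = 1.792
3.2·fm + (1 − fm) = 1.792
fm = (1.792 − 1) / (3.2 − 1) = 0.36

0.36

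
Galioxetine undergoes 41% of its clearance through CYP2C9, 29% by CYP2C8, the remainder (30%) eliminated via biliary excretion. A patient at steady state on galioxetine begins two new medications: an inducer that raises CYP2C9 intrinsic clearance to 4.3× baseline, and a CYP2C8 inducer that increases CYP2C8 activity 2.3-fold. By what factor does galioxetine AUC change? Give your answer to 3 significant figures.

The CYP2C9 pathway (41% of clearance) increases to 4.3× activity: 0.41 × 4.3 = 1.763.
The CYP2C8 pathway (29% of clearance) is boosted to 2.3× activity: 0.29 × 2.3 = 0.667.
The remaining 30% of clearance is unaffected.
CL_new/CL_old = 1.763 + 0.667 + 0.3 = 2.73.
Because AUC varies inversely with clearance, the combined effect is 1 / 2.73 = 0.366.

0.366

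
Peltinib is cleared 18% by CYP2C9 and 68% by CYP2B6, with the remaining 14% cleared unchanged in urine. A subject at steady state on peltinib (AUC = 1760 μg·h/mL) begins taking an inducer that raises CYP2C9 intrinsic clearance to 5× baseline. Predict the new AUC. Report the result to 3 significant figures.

CYP2C9: 0.18 × 5 = 0.9
CYP2B6: 0.68 (unchanged)
Other: 0.14 (unchanged)
CL_new/CL_old = 0.9 + 0.68 + 0.14 = 1.72.
New AUC = baseline ÷ relative clearance = 1760 / 1.72 = 1.02 × 10³ μg·h/mL.

1.02 × 10³ μg·h/mL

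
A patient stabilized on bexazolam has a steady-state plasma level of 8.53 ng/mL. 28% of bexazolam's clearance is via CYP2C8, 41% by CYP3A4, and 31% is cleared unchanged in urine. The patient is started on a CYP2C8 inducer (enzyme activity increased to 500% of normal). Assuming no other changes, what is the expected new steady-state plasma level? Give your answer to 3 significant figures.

4.02 ng/mL

The CYP2C8 pathway (28% of clearance) rises to 5× activity: 0.28 × 5 = 1.4.
CYP3A4 (41%) and the residual 31% are unaffected.
CL_new/CL_old = 1.4 + 0.41 + 0.31 = 2.12.
Steady-state plasma level ∝ 1/CL, so new value = 8.53 / 2.12 = 4.02 ng/mL.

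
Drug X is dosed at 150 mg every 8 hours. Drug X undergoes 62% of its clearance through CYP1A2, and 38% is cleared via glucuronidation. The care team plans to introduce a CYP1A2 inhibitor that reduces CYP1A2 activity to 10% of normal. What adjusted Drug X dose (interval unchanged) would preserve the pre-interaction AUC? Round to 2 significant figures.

The CYP1A2 pathway (62% of clearance) is reduced to 0.1× activity: 0.62 × 0.1 = 0.062.
Non-CYP routes (38%) are unchanged.
CL_new/CL_old = 0.062 + 0.38 = 0.442.
Exposure is unchanged when dose changes in proportion to clearance. New dose = 150 mg × 0.442 = 66 mg.

66 mg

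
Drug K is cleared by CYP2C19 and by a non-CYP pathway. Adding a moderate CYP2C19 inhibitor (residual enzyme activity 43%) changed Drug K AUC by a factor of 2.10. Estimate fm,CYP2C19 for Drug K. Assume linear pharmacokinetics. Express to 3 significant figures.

0.919

Let x = fm,CYP2C19. Because AUC ∝ 1/CL, relative clearance fell to 1/2.10 = 0.4762.
Setting x·0.43 + (1 − x) = 0.4762 and solving: x = (0.4762 − 1)/(0.43 − 1) = 0.919.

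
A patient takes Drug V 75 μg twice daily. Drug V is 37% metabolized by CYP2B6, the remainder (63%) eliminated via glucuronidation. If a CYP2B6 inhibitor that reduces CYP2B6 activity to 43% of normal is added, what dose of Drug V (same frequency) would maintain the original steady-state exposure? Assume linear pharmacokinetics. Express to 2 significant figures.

CYP2B6: 0.37 × 0.43 = 0.1591
Other: 0.63 (unchanged)
CL_new/CL_old = 0.1591 + 0.63 = 0.7891.
Exposure is unchanged when dose changes in proportion to clearance. New dose = 75 μg × 0.7891 = 59 μg.

59 μg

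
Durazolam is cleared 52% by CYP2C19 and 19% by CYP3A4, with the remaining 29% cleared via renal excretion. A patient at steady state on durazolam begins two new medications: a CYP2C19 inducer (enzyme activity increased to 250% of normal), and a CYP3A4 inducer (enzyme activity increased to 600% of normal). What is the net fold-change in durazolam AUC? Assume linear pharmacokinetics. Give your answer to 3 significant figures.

CYP2C19: 0.52 × 2.5 = 1.3
CYP3A4: 0.19 × 6 = 1.14
Other: 0.29 (unchanged)
New clearance relative to baseline: 1.3 + 1.14 + 0.29 = 2.73.
AUC ∝ 1/CL: fold-change = 1 / 2.73 = 0.366.

0.366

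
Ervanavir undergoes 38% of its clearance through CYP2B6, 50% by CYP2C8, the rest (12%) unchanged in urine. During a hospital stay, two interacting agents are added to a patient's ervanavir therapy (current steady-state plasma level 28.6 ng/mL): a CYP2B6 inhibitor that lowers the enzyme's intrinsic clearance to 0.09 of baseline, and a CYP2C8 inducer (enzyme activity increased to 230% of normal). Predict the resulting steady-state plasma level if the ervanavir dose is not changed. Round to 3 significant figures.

CYP2B6: 0.38 × 0.09 = 0.0342
CYP2C8: 0.5 × 2.3 = 1.15
Other: 0.12 (unchanged)
Relative clearance = 0.0342 + 1.15 + 0.12 = 1.3042.
New steady-state plasma level = 28.6 / 1.3042 = 21.9 ng/mL (concentration scales inversely with clearance).

21.9 ng/mL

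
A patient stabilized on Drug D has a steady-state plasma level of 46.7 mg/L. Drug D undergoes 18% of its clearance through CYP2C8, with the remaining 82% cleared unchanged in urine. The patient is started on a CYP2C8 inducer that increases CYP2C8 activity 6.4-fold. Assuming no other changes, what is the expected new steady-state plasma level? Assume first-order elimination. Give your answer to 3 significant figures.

23.7 mg/L

The CYP2C8 pathway (18% of clearance) increases to 6.4× activity: 0.18 × 6.4 = 1.152.
Non-CYP routes (82%) are unchanged.
Relative clearance = 1.152 + 0.82 = 1.972.
Steady-state plasma level ∝ 1/CL, so new value = 46.7 / 1.972 = 23.7 mg/L.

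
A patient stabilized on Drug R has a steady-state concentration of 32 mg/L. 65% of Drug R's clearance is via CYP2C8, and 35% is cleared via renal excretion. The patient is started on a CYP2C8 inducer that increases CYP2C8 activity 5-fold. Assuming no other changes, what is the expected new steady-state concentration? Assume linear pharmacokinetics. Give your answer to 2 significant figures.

The CYP2C8 pathway (65% of clearance) increases to 5× activity: 0.65 × 5 = 3.25.
Non-CYP routes (35%) are unchanged.
New clearance relative to baseline: 3.25 + 0.35 = 3.6.
New steady-state concentration = baseline ÷ relative clearance = 32 / 3.6 = 8.9 mg/L.

8.9 mg/L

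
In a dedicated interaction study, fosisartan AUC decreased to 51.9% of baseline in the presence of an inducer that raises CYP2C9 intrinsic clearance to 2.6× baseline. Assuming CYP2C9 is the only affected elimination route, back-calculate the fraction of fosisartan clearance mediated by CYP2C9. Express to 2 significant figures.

Let x = fm,CYP2C9. Because AUC ∝ 1/CL, relative clearance rose to 1/0.519 = 1.927.
Only the CYP2C9 route changed, so 1.927 = x·2.6 + (1 − x), giving x = 0.58.

0.58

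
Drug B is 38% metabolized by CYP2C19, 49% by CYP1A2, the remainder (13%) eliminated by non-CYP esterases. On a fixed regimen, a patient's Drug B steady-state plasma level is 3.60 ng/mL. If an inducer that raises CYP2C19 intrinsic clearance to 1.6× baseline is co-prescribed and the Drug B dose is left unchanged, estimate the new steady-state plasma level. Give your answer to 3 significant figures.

2.93 ng/mL

CYP2C19: 0.38 × 1.6 = 0.608
CYP1A2: 0.49 (unchanged)
Other: 0.13 (unchanged)
Relative clearance = 0.608 + 0.49 + 0.13 = 1.228.
New steady-state plasma level = baseline ÷ relative clearance = 3.60 / 1.228 = 2.93 ng/mL.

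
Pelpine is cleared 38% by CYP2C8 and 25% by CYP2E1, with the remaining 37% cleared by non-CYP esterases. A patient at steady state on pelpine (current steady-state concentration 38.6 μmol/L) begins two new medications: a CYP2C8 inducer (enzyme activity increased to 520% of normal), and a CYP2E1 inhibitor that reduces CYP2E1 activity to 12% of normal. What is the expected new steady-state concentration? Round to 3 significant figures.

CYP2C8: 0.38 × 5.2 = 1.976
CYP2E1: 0.25 × 0.12 = 0.03
Other: 0.37 (unchanged)
Relative clearance = 1.976 + 0.03 + 0.37 = 2.376.
New steady-state concentration = 38.6 / 2.376 = 16.2 μmol/L (concentration scales inversely with clearance).

16.2 μmol/L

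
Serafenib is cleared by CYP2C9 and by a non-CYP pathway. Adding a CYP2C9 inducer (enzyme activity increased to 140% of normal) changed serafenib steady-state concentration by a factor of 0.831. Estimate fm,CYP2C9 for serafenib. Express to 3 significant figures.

0.508

Write x for the fraction cleared via CYP2C9. The observed steady-state concentration change means clearance rose to 1/0.831 = 1.203 of baseline.
Only the CYP2C9 route changed, so 1.203 = x·1.4 + (1 − x), giving x = 0.508.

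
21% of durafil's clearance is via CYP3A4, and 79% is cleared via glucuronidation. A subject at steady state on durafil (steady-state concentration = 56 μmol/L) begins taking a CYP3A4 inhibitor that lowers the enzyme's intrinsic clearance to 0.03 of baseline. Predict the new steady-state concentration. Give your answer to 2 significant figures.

The CYP3A4 pathway (21% of clearance) drops to 0.03× activity: 0.21 × 0.03 = 0.0063.
The remaining 79% of clearance is unaffected.
CL_new/CL_old = 0.0063 + 0.79 = 0.7963.
With dosing unchanged, steady-state concentration scales as 1/CL: 56 / 0.7963 = 70 μmol/L.

70 μmol/L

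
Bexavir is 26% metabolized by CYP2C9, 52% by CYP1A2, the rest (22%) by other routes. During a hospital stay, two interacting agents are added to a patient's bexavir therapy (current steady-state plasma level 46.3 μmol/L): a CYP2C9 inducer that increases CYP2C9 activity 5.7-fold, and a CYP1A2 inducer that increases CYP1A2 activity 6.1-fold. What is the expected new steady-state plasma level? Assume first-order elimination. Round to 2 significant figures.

CYP2C9: 0.26 × 5.7 = 1.482
CYP1A2: 0.52 × 6.1 = 3.172
Other: 0.22 (unchanged)
New clearance relative to baseline: 1.482 + 3.172 + 0.22 = 4.874.
Dividing the baseline by the relative clearance: 46.3 / 4.874 = 9.5 μmol/L.

9.5 μmol/L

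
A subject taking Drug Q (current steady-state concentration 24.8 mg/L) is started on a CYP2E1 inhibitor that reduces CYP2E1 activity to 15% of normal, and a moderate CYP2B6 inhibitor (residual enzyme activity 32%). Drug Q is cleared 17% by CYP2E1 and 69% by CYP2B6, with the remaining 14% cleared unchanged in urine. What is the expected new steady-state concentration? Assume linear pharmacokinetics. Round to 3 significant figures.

The CYP2E1 pathway (17% of clearance) is reduced to 0.15× activity: 0.17 × 0.15 = 0.0255.
The CYP2B6 pathway (69% of clearance) is reduced to 0.32× activity: 0.69 × 0.32 = 0.2208.
The remaining 14% of clearance is unaffected.
Relative clearance = 0.0255 + 0.2208 + 0.14 = 0.3863.
New steady-state concentration = 24.8 / 0.3863 = 64.2 mg/L (concentration scales inversely with clearance).

64.2 mg/L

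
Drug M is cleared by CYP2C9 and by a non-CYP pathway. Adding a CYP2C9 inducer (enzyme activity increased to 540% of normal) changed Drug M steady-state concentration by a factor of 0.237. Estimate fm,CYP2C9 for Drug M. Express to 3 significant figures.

Let fm be the CYP2C9 fraction. New clearance relative to baseline = fm × 5.4 + (1 − fm).
Steady-state concentration ratio = 1 / (new CL fraction), so new CL fraction = 1 / 0.237 = 4.219.
fm × 5.4 + 1 − fm = 4.219  ⇒  fm × (5.4 − 1) = 3.219  ⇒  fm = 0.732.

0.732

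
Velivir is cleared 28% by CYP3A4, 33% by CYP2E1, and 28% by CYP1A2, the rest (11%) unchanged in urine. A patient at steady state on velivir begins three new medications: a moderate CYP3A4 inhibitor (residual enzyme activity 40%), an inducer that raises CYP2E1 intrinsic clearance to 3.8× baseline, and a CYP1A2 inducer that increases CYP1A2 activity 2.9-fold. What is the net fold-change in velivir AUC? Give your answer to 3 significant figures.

0.437

The CYP3A4 pathway (28% of clearance) falls to 0.4× activity: 0.28 × 0.4 = 0.112.
The CYP2E1 pathway (33% of clearance) is boosted to 3.8× activity: 0.33 × 3.8 = 1.254.
The CYP1A2 pathway (28% of clearance) rises to 2.9× activity: 0.28 × 2.9 = 0.812.
The remaining 11% of clearance is unaffected.
Relative clearance = 0.112 + 1.254 + 0.812 + 0.11 = 2.288.
Because AUC varies inversely with clearance, the combined effect is 1 / 2.288 = 0.437.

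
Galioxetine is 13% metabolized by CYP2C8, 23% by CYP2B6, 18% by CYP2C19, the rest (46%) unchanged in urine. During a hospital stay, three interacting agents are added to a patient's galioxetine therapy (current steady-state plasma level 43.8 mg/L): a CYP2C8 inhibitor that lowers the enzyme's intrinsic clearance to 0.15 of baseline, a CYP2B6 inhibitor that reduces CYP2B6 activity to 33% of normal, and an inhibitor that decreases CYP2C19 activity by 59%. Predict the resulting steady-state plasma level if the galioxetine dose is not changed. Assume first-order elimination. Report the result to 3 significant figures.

CYP2C8: 0.13 × 0.15 = 0.0195
CYP2B6: 0.23 × 0.33 = 0.0759
CYP2C19: 0.18 × 0.41 = 0.0738
Other: 0.46 (unchanged)
Relative clearance = 0.0195 + 0.0759 + 0.0738 + 0.46 = 0.6292.
Dividing the baseline by the relative clearance: 43.8 / 0.6292 = 69.6 mg/L.

69.6 mg/L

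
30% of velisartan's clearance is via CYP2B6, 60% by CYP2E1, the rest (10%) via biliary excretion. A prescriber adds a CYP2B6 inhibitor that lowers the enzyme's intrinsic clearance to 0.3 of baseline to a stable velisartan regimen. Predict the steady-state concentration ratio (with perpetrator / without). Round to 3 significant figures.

1.27

The CYP2B6 pathway (30% of clearance) is reduced to 0.3× activity: 0.3 × 0.3 = 0.09.
CYP2E1 (60%) and the residual 10% are unaffected.
New clearance relative to baseline: 0.09 + 0.6 + 0.1 = 0.79.
Steady-state concentration is inversely proportional to clearance, so the fold-change is 1 / 0.79 = 1.27.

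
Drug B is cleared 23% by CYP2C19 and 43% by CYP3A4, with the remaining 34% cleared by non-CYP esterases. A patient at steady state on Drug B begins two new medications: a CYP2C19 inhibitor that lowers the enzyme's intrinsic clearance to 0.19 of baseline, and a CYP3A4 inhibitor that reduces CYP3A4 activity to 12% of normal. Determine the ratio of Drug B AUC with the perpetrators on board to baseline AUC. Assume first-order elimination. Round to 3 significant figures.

2.30

The CYP2C19 pathway (23% of clearance) is reduced to 0.19× activity: 0.23 × 0.19 = 0.0437.
The CYP3A4 pathway (43% of clearance) is reduced to 0.12× activity: 0.43 × 0.12 = 0.0516.
The remaining 34% of clearance is unaffected.
Relative clearance = 0.0437 + 0.0516 + 0.34 = 0.4353.
AUC ∝ 1/CL: fold-change = 1 / 0.4353 = 2.30.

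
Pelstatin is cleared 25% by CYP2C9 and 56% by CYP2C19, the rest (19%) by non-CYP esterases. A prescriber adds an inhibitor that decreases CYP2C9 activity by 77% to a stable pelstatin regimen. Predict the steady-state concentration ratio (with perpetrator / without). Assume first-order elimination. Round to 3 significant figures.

The CYP2C9 pathway (25% of clearance) drops to 0.23× activity: 0.25 × 0.23 = 0.0575.
CYP2C19 (56%) and the residual 19% are unaffected.
New clearance relative to baseline: 0.0575 + 0.56 + 0.19 = 0.8075.
Steady-state concentration ratio = CL_old/CL_new = 1 / 0.8075 = 1.24.

1.24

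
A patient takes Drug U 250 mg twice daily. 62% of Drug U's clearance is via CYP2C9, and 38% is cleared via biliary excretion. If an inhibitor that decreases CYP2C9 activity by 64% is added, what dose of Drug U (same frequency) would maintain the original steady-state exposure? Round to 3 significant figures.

151 mg

The CYP2C9 pathway (62% of clearance) is reduced to 0.36× activity: 0.62 × 0.36 = 0.2232.
Non-CYP routes (38%) are unchanged.
Relative clearance = 0.2232 + 0.38 = 0.6032.
To maintain the same steady-state level, dose must scale with clearance: new dose = 250 × 0.6032 = 151 mg.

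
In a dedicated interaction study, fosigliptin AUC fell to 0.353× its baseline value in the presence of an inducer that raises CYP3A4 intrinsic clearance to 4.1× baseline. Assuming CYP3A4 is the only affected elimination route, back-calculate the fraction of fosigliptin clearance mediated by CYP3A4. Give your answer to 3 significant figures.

Call the CYP3A4 fraction fm. After the interaction, CL_new/CL_old = fm × 4.1 + (1 − fm).
AUC ratio = 1 / (new CL fraction), so new CL fraction = 1 / 0.353 = 2.833.
fm × 4.1 + 1 − fm = 2.833  ⇒  fm × (4.1 − 1) = 1.833  ⇒  fm = 0.591.

0.591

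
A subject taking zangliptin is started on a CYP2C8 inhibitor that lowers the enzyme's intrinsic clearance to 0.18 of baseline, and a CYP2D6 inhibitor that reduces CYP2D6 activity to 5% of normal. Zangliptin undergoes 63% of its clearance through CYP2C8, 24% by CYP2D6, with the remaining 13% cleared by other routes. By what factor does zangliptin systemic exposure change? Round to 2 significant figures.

The CYP2C8 pathway (63% of clearance) is reduced to 0.18× activity: 0.63 × 0.18 = 0.1134.
The CYP2D6 pathway (24% of clearance) falls to 0.05× activity: 0.24 × 0.05 = 0.012.
Non-CYP routes (13%) are unchanged.
New clearance relative to baseline: 0.1134 + 0.012 + 0.13 = 0.2554.
Because systemic exposure varies inversely with clearance, the combined effect is 1 / 0.2554 = 3.9.

3.9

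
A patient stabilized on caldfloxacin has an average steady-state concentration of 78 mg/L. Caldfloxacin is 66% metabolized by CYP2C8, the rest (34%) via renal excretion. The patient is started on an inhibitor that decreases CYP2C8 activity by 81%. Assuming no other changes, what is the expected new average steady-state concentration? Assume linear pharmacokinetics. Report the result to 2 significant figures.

The CYP2C8 pathway (66% of clearance) falls to 0.19× activity: 0.66 × 0.19 = 0.1254.
The remaining 34% of clearance is unaffected.
Relative clearance = 0.1254 + 0.34 = 0.4654.
Average steady-state concentration ∝ 1/CL, so new value = 78 / 0.4654 = 1.7 × 10² mg/L.

1.7 × 10² mg/L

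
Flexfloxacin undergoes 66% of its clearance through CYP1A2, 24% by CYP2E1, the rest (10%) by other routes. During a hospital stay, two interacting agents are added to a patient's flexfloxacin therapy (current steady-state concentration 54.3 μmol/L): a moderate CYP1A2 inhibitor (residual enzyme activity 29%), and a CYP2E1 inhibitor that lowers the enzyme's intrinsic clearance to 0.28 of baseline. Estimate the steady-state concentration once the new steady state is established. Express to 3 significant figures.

151 μmol/L

CYP1A2: 0.66 × 0.29 = 0.1914
CYP2E1: 0.24 × 0.28 = 0.0672
Other: 0.1 (unchanged)
Relative clearance = 0.1914 + 0.0672 + 0.1 = 0.3586.
Steady-state concentration ∝ 1/CL: new value = 54.3 / 0.3586 = 151 μmol/L.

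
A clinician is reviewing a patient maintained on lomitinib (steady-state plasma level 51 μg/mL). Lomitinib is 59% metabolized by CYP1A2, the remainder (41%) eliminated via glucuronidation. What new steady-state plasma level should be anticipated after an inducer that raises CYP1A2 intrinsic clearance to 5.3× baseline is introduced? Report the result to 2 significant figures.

The CYP1A2 pathway (59% of clearance) rises to 5.3× activity: 0.59 × 5.3 = 3.127.
Non-CYP routes (41%) are unchanged.
New clearance relative to baseline: 3.127 + 0.41 = 3.537.
Steady-state plasma level ∝ 1/CL, so new value = 51 / 3.537 = 14 μg/mL.

14 μg/mL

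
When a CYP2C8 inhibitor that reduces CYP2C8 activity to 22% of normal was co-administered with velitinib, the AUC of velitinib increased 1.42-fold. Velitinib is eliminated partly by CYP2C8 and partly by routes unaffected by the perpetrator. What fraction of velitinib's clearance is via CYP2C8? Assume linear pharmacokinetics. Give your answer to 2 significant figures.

0.38

CL'/CL = 1 / 1.42 = 0.7042
0.22·fm + (1 − fm) = 0.7042
fm = (0.7042 − 1) / (0.22 − 1) = 0.38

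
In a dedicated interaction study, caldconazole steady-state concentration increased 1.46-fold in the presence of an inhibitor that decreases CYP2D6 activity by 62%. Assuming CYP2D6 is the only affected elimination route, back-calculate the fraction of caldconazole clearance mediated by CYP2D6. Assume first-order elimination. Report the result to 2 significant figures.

0.51

Let fm be the CYP2D6 fraction. New clearance relative to baseline = fm × 0.38 + (1 − fm).
Steady-state concentration ratio = 1 / (new CL fraction), so new CL fraction = 1 / 1.46 = 0.6849.
fm × 0.38 + 1 − fm = 0.6849  ⇒  fm × (0.38 − 1) = −0.3151  ⇒  fm = 0.51.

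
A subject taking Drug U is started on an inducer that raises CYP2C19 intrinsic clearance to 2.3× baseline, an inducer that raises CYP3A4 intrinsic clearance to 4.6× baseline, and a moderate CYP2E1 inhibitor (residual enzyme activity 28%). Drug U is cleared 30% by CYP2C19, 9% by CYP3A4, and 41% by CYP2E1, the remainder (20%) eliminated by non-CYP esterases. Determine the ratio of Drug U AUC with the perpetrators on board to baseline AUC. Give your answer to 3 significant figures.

0.705

The CYP2C19 pathway (30% of clearance) increases to 2.3× activity: 0.3 × 2.3 = 0.69.
The CYP3A4 pathway (9% of clearance) rises to 4.6× activity: 0.09 × 4.6 = 0.414.
The CYP2E1 pathway (41% of clearance) is reduced to 0.28× activity: 0.41 × 0.28 = 0.1148.
Non-CYP routes (20%) are unchanged.
CL_new/CL_old = 0.69 + 0.414 + 0.1148 + 0.2 = 1.4188.
Net AUC ratio = 1 / 1.4188 = 0.705.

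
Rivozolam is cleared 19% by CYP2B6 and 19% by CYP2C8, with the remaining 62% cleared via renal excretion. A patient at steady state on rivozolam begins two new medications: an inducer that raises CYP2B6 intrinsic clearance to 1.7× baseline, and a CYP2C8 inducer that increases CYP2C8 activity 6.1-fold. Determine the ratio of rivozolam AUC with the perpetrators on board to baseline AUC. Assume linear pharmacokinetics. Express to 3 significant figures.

0.476

CYP2B6: 0.19 × 1.7 = 0.323
CYP2C8: 0.19 × 6.1 = 1.159
Other: 0.62 (unchanged)
New clearance relative to baseline: 0.323 + 1.159 + 0.62 = 2.102.
Net AUC ratio = 1 / 2.102 = 0.476.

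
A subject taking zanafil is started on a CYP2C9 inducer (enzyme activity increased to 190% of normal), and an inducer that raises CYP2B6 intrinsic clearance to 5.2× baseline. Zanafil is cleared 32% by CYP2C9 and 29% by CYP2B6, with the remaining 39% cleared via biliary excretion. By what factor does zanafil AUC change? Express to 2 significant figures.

The CYP2C9 pathway (32% of clearance) increases to 1.9× activity: 0.32 × 1.9 = 0.608.
The CYP2B6 pathway (29% of clearance) rises to 5.2× activity: 0.29 × 5.2 = 1.508.
The remaining 39% of clearance is unaffected.
New clearance relative to baseline: 0.608 + 1.508 + 0.39 = 2.506.
Net AUC ratio = 1 / 2.506 = 0.40.

0.40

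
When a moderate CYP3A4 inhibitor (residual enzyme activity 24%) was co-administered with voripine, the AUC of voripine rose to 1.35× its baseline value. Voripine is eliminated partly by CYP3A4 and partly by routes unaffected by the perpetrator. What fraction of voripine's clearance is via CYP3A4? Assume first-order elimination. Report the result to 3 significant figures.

Let x = fm,CYP3A4. Because AUC ∝ 1/CL, relative clearance fell to 1/1.35 = 0.7407.
Setting x·0.24 + (1 − x) = 0.7407 and solving: x = (0.7407 − 1)/(0.24 − 1) = 0.341.

0.341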